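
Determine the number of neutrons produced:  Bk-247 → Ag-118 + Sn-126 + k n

3

Conserve mass number: 247 = 118 + 126 + k, so k = 247 − 244 = 3.
Check atomic number: 97 = 47 + 50 + 0 = 97. ✓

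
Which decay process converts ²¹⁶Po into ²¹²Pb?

alpha decay

ΔA = 212 − 216 = -4; ΔZ = 82 − 84 = -2.
A drops by 4 and Z drops by 2 — the signature of alpha emission.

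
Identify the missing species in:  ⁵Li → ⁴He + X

Conserve mass number: 5 = 4 + A, so A = 1.
Conserve atomic number: 3 = 2 + Z, so Z = 1.
A = 1 and Z = 1 is ¹H — a proton.

proton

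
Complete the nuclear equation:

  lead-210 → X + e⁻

Conserve mass number: 210 = A + 0, so A = 210.
Conserve atomic number: 82 = Z − 1, so Z = 83.
Z = 83 is bismuth, so the species is bismuth-210.

Bi-210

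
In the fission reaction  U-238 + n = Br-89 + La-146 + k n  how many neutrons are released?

Conserve mass number: 239 = 89 + 146 + k, so k = 239 − 235 = 4.
Check atomic number: 92 = 35 + 57 + 0 = 92. ✓

4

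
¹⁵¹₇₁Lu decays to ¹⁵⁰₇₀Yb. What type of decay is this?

ΔA = 150 − 151 = -1; ΔZ = 70 − 71 = -1.
A drops by 1 and Z drops by 1 — a proton was emitted.

proton emission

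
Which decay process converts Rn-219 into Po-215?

ΔA = 215 − 219 = -4; ΔZ = 84 − 86 = -2.
A drops by 4 and Z drops by 2 — the signature of alpha emission.

alpha decay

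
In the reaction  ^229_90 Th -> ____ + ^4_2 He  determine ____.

Conserve mass number: 229 = A + 4, so A = 225.
Conserve atomic number: 90 = Z + 2, so Z = 88.
Z = 88 is radium, so the species is ^225_88 Ra.

Ra-225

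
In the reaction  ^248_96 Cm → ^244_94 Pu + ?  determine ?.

alpha particle

Conserve mass number: 248 = 244 + A, so A = 4.
Conserve atomic number: 96 = 94 + Z, so Z = 2.
A = 4 and Z = 2 is ^4_2 He — an alpha particle.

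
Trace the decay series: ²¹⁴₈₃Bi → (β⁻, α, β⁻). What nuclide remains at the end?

Bi-210

Start: (A, Z) = (214, 83).
After β⁻: (214, 84).
After α: (210, 82).
After β⁻: (210, 83).
Z = 83 is bismuth.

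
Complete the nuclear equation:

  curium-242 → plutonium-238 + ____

alpha particle

Conserve mass number: 242 = 238 + A, so A = 4.
Conserve atomic number: 96 = 94 + Z, so Z = 2.
A = 4 and Z = 2 is helium-4 — an alpha particle.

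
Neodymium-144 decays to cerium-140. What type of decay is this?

ΔA = 140 − 144 = -4; ΔZ = 58 − 60 = -2.
A drops by 4 and Z drops by 2 — the signature of alpha emission.

alpha decay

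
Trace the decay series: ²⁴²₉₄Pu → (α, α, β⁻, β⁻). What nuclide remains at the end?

Start: (A, Z) = (242, 94).
After α: (238, 92).
After α: (234, 90).
After β⁻: (234, 91).
After β⁻: (234, 92).
Z = 92 is uranium.

U-234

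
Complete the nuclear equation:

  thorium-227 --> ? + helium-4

Conserve mass number: 227 = A + 4, so A = 223.
Conserve atomic number: 90 = Z + 2, so Z = 88.
Z = 88 is radium, so the species is radium-223.

Ra-223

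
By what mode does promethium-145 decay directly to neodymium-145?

beta-plus decay or electron capture

ΔA = 145 − 145 = 0; ΔZ = 60 − 61 = -1.
A is unchanged and Z drops by 1 — a proton has become a neutron (β⁺ emission or electron capture).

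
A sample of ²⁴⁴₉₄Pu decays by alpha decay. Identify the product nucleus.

U-240

Alpha decay: mass number changes by -4, atomic number by -2.
A: 244 − 4 = 240; Z: 94 − 2 = 92.
Z = 92 is uranium, so the daughter is ²⁴⁰₉₂U.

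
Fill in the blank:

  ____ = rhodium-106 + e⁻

Conserve mass number: A = 106 + 0, so A = 106.
Conserve atomic number: Z = 45 − 1, so Z = 44.
Z = 44 is ruthenium, so the species is ruthenium-106.

Ru-106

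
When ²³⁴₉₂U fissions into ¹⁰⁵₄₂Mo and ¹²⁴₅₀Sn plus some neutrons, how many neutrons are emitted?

5

Conserve mass number: 234 = 105 + 124 + k, so k = 234 − 229 = 5.
Check atomic number: 92 = 42 + 50 + 0 = 92. ✓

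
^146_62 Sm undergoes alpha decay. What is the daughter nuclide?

Alpha decay: mass number changes by -4, atomic number by -2.
A: 146 − 4 = 142; Z: 62 − 2 = 60.
Z = 60 is neodymium, so the daughter is ^142_60 Nd.

Nd-142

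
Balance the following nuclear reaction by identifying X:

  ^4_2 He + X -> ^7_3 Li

triton

Conserve mass number: 4 + A = 7, so A = 3.
Conserve atomic number: 2 + Z = 3, so Z = 1.
A = 3 and Z = 1 is ^3_1 H — a triton.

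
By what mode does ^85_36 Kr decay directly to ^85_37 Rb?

ΔA = 85 − 85 = 0; ΔZ = 37 − 36 = +1.
A is unchanged and Z rises by 1 — a neutron has become a proton (β⁻ decay).

beta-minus decay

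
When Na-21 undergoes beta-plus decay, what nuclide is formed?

Beta-plus decay: mass number changes by +0, atomic number by -1.
A: 21 = 21; Z: 11 − 1 = 10.
Z = 10 is neon, so the daughter is Ne-21.

Ne-21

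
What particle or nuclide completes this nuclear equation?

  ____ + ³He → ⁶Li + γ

Conserve mass number: A + 3 = 6 + 0, so A = 3.
Conserve atomic number: Z + 2 = 3 + 0, so Z = 1.
A = 3 and Z = 1 is ³H — a triton.

triton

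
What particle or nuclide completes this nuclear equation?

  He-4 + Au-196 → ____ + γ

Conserve mass number: 4 + 196 = A + 0, so A = 200.
Conserve atomic number: 2 + 79 = Z + 0, so Z = 81.
Z = 81 is thallium, so the species is Tl-200.

Tl-200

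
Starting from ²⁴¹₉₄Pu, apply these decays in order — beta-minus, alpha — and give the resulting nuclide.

Np-237

Start: (A, Z) = (241, 94).
After β⁻: (241, 95).
After α: (237, 93).
Z = 93 is neptunium.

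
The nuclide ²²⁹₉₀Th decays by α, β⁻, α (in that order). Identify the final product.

Start: (A, Z) = (229, 90).
After α: (225, 88).
After β⁻: (225, 89).
After α: (221, 87).
Z = 87 is francium.

Fr-221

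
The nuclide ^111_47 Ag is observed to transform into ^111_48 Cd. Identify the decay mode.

ΔA = 111 − 111 = 0; ΔZ = 48 − 47 = +1.
A is unchanged and Z rises by 1 — a neutron has become a proton (β⁻ decay).

beta-minus decay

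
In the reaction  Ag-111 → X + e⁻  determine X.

Conserve mass number: 111 = A + 0, so A = 111.
Conserve atomic number: 47 = Z − 1, so Z = 48.
Z = 48 is cadmium, so the species is Cd-111.

Cd-111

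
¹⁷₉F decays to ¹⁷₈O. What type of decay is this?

beta-plus decay or electron capture

ΔA = 17 − 17 = 0; ΔZ = 8 − 9 = -1.
A is unchanged and Z drops by 1 — a proton has become a neutron (β⁺ emission or electron capture).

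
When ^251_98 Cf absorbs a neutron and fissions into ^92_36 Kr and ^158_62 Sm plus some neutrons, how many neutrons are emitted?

2

Conserve mass number: 252 = 92 + 158 + k, so k = 252 − 250 = 2.
Check atomic number: 98 = 36 + 62 + 0 = 98. ✓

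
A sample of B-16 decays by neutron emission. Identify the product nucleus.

B-15

Neutron emission: mass number changes by -1, atomic number by +0.
A: 16 − 1 = 15; Z: 5 = 5.
Z = 5 is boron, so the daughter is B-15.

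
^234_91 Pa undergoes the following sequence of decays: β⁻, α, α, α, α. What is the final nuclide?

Start: (A, Z) = (234, 91).
After β⁻: (234, 92).
After α: (230, 90).
After α: (226, 88).
After α: (222, 86).
After α: (218, 84).
Z = 84 is polonium.

Po-218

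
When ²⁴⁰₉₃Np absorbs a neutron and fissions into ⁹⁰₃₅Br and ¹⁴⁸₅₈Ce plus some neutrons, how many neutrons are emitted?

Conserve mass number: 241 = 90 + 148 + k, so k = 241 − 238 = 3.
Check atomic number: 93 = 35 + 58 + 0 = 93. ✓

3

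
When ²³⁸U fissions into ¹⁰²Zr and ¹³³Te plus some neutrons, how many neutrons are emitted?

Conserve mass number: 238 = 102 + 133 + k, so k = 238 − 235 = 3.
Check atomic number: 92 = 40 + 52 + 0 = 92. ✓

3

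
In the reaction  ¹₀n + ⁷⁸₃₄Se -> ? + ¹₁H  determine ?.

Conserve mass number: 1 + 78 = A + 1, so A = 78.
Conserve atomic number: 0 + 34 = Z + 1, so Z = 33.
Z = 33 is arsenic, so the species is ⁷⁸₃₃As.

As-78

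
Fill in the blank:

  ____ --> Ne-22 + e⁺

Na-22

Conserve mass number: A = 22 + 0, so A = 22.
Conserve atomic number: Z = 10 + 1, so Z = 11.
Z = 11 is sodium, so the species is Na-22.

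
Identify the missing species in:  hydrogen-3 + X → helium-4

proton

Conserve mass number: 3 + A = 4, so A = 1.
Conserve atomic number: 1 + Z = 2, so Z = 1.
A = 1 and Z = 1 is hydrogen-1 — a proton.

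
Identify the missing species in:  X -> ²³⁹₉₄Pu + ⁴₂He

Cm-243

Conserve mass number: A = 239 + 4, so A = 243.
Conserve atomic number: Z = 94 + 2, so Z = 96.
Z = 96 is curium, so the species is ²⁴³₉₆Cm.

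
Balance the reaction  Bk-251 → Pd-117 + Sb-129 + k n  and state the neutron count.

5

Conserve mass number: 251 = 117 + 129 + k, so k = 251 − 246 = 5.
Check atomic number: 97 = 46 + 51 + 0 = 97. ✓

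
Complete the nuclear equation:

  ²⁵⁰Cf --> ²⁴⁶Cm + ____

Conserve mass number: 250 = 246 + A, so A = 4.
Conserve atomic number: 98 = 96 + Z, so Z = 2.
A = 4 and Z = 2 is ⁴He — an alpha particle.

alpha particle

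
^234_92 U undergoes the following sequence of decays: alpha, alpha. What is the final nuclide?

Ra-226

Start: (A, Z) = (234, 92).
After α: (230, 90).
After α: (226, 88).
Z = 88 is radium.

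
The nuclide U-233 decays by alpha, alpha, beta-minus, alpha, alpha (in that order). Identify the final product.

Start: (A, Z) = (233, 92).
After α: (229, 90).
After α: (225, 88).
After β⁻: (225, 89).
After α: (221, 87).
After α: (217, 85).
Z = 85 is astatine.

At-217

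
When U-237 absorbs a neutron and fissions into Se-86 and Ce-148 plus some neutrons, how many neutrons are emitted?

Conserve mass number: 238 = 86 + 148 + k, so k = 238 − 234 = 4.
Check atomic number: 92 = 34 + 58 + 0 = 92. ✓

4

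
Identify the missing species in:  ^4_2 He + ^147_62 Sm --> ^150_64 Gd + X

Conserve mass number: 4 + 147 = 150 + A, so A = 1.
Conserve atomic number: 2 + 62 = 64 + Z, so Z = 0.
A = 1 and Z = 0 is ^1_0 n — a neutron.

neutron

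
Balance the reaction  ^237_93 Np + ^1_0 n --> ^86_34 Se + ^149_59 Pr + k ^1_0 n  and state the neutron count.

3

Conserve mass number: 238 = 86 + 149 + k, so k = 238 − 235 = 3.
Check atomic number: 93 = 34 + 59 + 0 = 93. ✓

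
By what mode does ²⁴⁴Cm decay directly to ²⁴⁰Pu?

alpha decay

ΔA = 240 − 244 = -4; ΔZ = 94 − 96 = -2.
A drops by 4 and Z drops by 2 — the signature of alpha emission.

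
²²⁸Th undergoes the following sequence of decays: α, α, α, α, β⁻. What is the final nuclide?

Start: (A, Z) = (228, 90).
After α: (224, 88).
After α: (220, 86).
After α: (216, 84).
After α: (212, 82).
After β⁻: (212, 83).
Z = 83 is bismuth.

Bi-212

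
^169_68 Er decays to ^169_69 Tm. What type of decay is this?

ΔA = 169 − 169 = 0; ΔZ = 69 − 68 = +1.
A is unchanged and Z rises by 1 — a neutron has become a proton (β⁻ decay).

beta-minus decay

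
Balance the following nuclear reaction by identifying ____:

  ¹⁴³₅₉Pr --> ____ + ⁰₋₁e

Nd-143

Conserve mass number: 143 = A + 0, so A = 143.
Conserve atomic number: 59 = Z − 1, so Z = 60.
Z = 60 is neodymium, so the species is ¹⁴³₆₀Nd.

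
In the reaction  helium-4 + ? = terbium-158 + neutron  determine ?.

Conserve mass number: 4 + A = 158 + 1, so A = 155.
Conserve atomic number: 2 + Z = 65 + 0, so Z = 63.
Z = 63 is europium, so the species is europium-155.

Eu-155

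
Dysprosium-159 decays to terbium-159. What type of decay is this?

ΔA = 159 − 159 = 0; ΔZ = 65 − 66 = -1.
A is unchanged and Z drops by 1 — a proton has become a neutron (β⁺ emission or electron capture).

beta-plus decay or electron capture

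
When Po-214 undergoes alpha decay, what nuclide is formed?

Pb-210

Alpha decay: mass number changes by -4, atomic number by -2.
A: 214 − 4 = 210; Z: 84 − 2 = 82.
Z = 82 is lead, so the daughter is Pb-210.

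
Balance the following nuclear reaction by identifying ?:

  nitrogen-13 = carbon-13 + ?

positron

Conserve mass number: 13 = 13 + A, so A = 0.
Conserve atomic number: 7 = 6 + Z, so Z = 1.
A = 0 and Z = 1 is e⁺ — a positron.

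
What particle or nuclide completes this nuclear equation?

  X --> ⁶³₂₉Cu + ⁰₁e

Zn-63

Conserve mass number: A = 63 + 0, so A = 63.
Conserve atomic number: Z = 29 + 1, so Z = 30.
Z = 30 is zinc, so the species is ⁶³₃₀Zn.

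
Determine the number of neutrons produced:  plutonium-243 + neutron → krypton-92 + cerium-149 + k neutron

Conserve mass number: 244 = 92 + 149 + k, so k = 244 − 241 = 3.
Check atomic number: 94 = 36 + 58 + 0 = 94. ✓

3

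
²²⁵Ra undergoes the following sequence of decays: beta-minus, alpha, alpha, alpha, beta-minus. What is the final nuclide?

Po-213

Start: (A, Z) = (225, 88).
After β⁻: (225, 89).
After α: (221, 87).
After α: (217, 85).
After α: (213, 83).
After β⁻: (213, 84).
Z = 84 is polonium.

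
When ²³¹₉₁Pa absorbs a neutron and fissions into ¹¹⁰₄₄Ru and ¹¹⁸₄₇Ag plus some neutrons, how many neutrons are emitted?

Conserve mass number: 232 = 110 + 118 + k, so k = 232 − 228 = 4.
Check atomic number: 91 = 44 + 47 + 0 = 91. ✓

4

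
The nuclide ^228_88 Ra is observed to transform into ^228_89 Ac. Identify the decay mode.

beta-minus decay

ΔA = 228 − 228 = 0; ΔZ = 89 − 88 = +1.
A is unchanged and Z rises by 1 — a neutron has become a proton (β⁻ decay).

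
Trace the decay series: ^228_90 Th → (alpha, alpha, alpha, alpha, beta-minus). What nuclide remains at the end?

Start: (A, Z) = (228, 90).
After α: (224, 88).
After α: (220, 86).
After α: (216, 84).
After α: (212, 82).
After β⁻: (212, 83).
Z = 83 is bismuth.

Bi-212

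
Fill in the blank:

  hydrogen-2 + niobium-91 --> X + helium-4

Zr-89

Conserve mass number: 2 + 91 = A + 4, so A = 89.
Conserve atomic number: 1 + 41 = Z + 2, so Z = 40.
Z = 40 is zirconium, so the species is zirconium-89.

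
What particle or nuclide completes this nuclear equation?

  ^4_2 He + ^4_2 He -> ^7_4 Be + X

Conserve mass number: 4 + 4 = 7 + A, so A = 1.
Conserve atomic number: 2 + 2 = 4 + Z, so Z = 0.
A = 1 and Z = 0 is ^1_0 n — a neutron.

neutron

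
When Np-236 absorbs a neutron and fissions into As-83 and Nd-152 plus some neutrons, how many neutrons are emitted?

2

Conserve mass number: 237 = 83 + 152 + k, so k = 237 − 235 = 2.
Check atomic number: 93 = 33 + 60 + 0 = 93. ✓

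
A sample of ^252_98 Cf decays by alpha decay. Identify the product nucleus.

Alpha decay: mass number changes by -4, atomic number by -2.
A: 252 − 4 = 248; Z: 98 − 2 = 96.
Z = 96 is curium, so the daughter is ^248_96 Cm.

Cm-248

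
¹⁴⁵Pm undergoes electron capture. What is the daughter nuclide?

Nd-145

Electron capture: mass number changes by +0, atomic number by -1.
A: 145 = 145; Z: 61 − 1 = 60.
Z = 60 is neodymium, so the daughter is ¹⁴⁵Nd.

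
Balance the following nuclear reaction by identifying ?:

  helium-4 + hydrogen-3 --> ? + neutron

Conserve mass number: 4 + 3 = A + 1, so A = 6.
Conserve atomic number: 2 + 1 = Z + 0, so Z = 3.
Z = 3 is lithium, so the species is lithium-6.

Li-6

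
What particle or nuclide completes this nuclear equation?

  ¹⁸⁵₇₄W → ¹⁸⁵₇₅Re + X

Conserve mass number: 185 = 185 + A, so A = 0.
Conserve atomic number: 74 = 75 + Z, so Z = -1.
A = 0 and Z = -1 is ⁰₋₁e — a beta-minus particle.

beta-minus particle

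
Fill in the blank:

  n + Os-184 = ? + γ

Os-185

Conserve mass number: 1 + 184 = A + 0, so A = 185.
Conserve atomic number: 0 + 76 = Z + 0, so Z = 76.
Z = 76 is osmium, so the species is Os-185.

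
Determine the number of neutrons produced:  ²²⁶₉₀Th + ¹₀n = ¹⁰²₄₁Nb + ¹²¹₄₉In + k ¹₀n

Conserve mass number: 227 = 102 + 121 + k, so k = 227 − 223 = 4.
Check atomic number: 90 = 41 + 49 + 0 = 90. ✓

4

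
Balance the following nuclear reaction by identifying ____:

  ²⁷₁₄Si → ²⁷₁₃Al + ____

positron

Conserve mass number: 27 = 27 + A, so A = 0.
Conserve atomic number: 14 = 13 + Z, so Z = 1.
A = 0 and Z = 1 is ⁰₁e — a positron.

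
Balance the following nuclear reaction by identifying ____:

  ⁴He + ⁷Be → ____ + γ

Conserve mass number: 4 + 7 = A + 0, so A = 11.
Conserve atomic number: 2 + 4 = Z + 0, so Z = 6.
Z = 6 is carbon, so the species is ¹¹C.

C-11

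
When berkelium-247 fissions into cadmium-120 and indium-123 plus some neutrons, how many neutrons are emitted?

4

Conserve mass number: 247 = 120 + 123 + k, so k = 247 − 243 = 4.
Check atomic number: 97 = 48 + 49 + 0 = 97. ✓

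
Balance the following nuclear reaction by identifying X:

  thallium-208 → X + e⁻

Conserve mass number: 208 = A + 0, so A = 208.
Conserve atomic number: 81 = Z − 1, so Z = 82.
Z = 82 is lead, so the species is lead-208.

Pb-208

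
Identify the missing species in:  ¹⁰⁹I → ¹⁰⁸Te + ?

Conserve mass number: 109 = 108 + A, so A = 1.
Conserve atomic number: 53 = 52 + Z, so Z = 1.
A = 1 and Z = 1 is ¹H — a proton.

proton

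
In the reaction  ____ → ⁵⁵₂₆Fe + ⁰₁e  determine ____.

Co-55

Conserve mass number: A = 55 + 0, so A = 55.
Conserve atomic number: Z = 26 + 1, so Z = 27.
Z = 27 is cobalt, so the species is ⁵⁵₂₇Co.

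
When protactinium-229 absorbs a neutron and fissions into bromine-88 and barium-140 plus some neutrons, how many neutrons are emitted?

2

Conserve mass number: 230 = 88 + 140 + k, so k = 230 − 228 = 2.
Check atomic number: 91 = 35 + 56 + 0 = 91. ✓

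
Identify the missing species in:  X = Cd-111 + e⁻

Conserve mass number: A = 111 + 0, so A = 111.
Conserve atomic number: Z = 48 − 1, so Z = 47.
Z = 47 is silver, so the species is Ag-111.

Ag-111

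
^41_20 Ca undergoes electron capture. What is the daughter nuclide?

K-41

Electron capture: mass number changes by +0, atomic number by -1.
A: 41 = 41; Z: 20 − 1 = 19.
Z = 19 is potassium, so the daughter is ^41_19 K.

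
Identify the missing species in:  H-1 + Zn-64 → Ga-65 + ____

Conserve mass number: 1 + 64 = 65 + A, so A = 0.
Conserve atomic number: 1 + 30 = 31 + Z, so Z = 0.
A = 0 and Z = 0 is γ — a gamma ray.

gamma ray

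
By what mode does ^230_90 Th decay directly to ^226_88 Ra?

alpha decay

ΔA = 226 − 230 = -4; ΔZ = 88 − 90 = -2.
A drops by 4 and Z drops by 2 — the signature of alpha emission.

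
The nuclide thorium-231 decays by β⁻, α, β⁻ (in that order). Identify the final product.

Th-227

Start: (A, Z) = (231, 90).
After β⁻: (231, 91).
After α: (227, 89).
After β⁻: (227, 90).
Z = 90 is thorium.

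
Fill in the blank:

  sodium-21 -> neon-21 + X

Conserve mass number: 21 = 21 + A, so A = 0.
Conserve atomic number: 11 = 10 + Z, so Z = 1.
A = 0 and Z = 1 is e⁺ — a positron.

positron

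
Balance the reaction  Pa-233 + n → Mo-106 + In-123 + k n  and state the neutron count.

5

Conserve mass number: 234 = 106 + 123 + k, so k = 234 − 229 = 5.
Check atomic number: 91 = 42 + 49 + 0 = 91. ✓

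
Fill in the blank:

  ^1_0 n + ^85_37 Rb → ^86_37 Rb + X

Conserve mass number: 1 + 85 = 86 + A, so A = 0.
Conserve atomic number: 0 + 37 = 37 + Z, so Z = 0.
A = 0 and Z = 0 is ^0_0 γ — a gamma ray.

gamma ray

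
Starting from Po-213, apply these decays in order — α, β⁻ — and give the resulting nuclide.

Start: (A, Z) = (213, 84).
After α: (209, 82).
After β⁻: (209, 83).
Z = 83 is bismuth.

Bi-209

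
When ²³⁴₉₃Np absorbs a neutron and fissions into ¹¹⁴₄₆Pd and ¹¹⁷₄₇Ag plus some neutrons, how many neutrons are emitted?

Conserve mass number: 235 = 114 + 117 + k, so k = 235 − 231 = 4.
Check atomic number: 93 = 46 + 47 + 0 = 93. ✓

4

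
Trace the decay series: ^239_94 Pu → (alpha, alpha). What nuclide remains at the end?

Th-231

Start: (A, Z) = (239, 94).
After α: (235, 92).
After α: (231, 90).
Z = 90 is thorium.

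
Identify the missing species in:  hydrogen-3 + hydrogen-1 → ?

He-4

Conserve mass number: 3 + 1 = A, so A = 4.
Conserve atomic number: 1 + 1 = Z, so Z = 2.
A = 4 and Z = 2 is helium-4 — an alpha particle.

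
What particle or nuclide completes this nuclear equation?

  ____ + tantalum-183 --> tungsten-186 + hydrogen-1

Conserve mass number: A + 183 = 186 + 1, so A = 4.
Conserve atomic number: Z + 73 = 74 + 1, so Z = 2.
A = 4 and Z = 2 is helium-4 — an alpha particle.

alpha particle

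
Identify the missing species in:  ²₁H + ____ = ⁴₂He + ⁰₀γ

deuteron

Conserve mass number: 2 + A = 4 + 0, so A = 2.
Conserve atomic number: 1 + Z = 2 + 0, so Z = 1.
A = 2 and Z = 1 is ²₁H — a deuteron.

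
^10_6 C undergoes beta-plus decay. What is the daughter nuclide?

Beta-plus decay: mass number changes by +0, atomic number by -1.
A: 10 = 10; Z: 6 − 1 = 5.
Z = 5 is boron, so the daughter is ^10_5 B.

B-10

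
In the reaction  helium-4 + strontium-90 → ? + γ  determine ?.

Conserve mass number: 4 + 90 = A + 0, so A = 94.
Conserve atomic number: 2 + 38 = Z + 0, so Z = 40.
Z = 40 is zirconium, so the species is zirconium-94.

Zr-94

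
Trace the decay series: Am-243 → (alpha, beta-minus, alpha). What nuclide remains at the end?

Start: (A, Z) = (243, 95).
After α: (239, 93).
After β⁻: (239, 94).
After α: (235, 92).
Z = 92 is uranium.

U-235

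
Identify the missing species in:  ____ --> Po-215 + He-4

Rn-219

Conserve mass number: A = 215 + 4, so A = 219.
Conserve atomic number: Z = 84 + 2, so Z = 86.
Z = 86 is radon, so the species is Rn-219.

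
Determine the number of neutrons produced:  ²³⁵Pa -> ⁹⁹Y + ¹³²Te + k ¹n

4

Conserve mass number: 235 = 99 + 132 + k, so k = 235 − 231 = 4.
Check atomic number: 91 = 39 + 52 + 0 = 91. ✓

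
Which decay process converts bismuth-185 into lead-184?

proton emission

ΔA = 184 − 185 = -1; ΔZ = 82 − 83 = -1.
A drops by 1 and Z drops by 1 — a proton was emitted.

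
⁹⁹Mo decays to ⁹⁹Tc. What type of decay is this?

ΔA = 99 − 99 = 0; ΔZ = 43 − 42 = +1.
A is unchanged and Z rises by 1 — a neutron has become a proton (β⁻ decay).

beta-minus decay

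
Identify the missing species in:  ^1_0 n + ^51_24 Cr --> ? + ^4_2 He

Ti-48

Conserve mass number: 1 + 51 = A + 4, so A = 48.
Conserve atomic number: 0 + 24 = Z + 2, so Z = 22.
Z = 22 is titanium, so the species is ^48_22 Ti.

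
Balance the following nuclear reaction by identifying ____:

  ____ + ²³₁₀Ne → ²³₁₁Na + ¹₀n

Conserve mass number: A + 23 = 23 + 1, so A = 1.
Conserve atomic number: Z + 10 = 11 + 0, so Z = 1.
A = 1 and Z = 1 is ¹₁H — a proton.

proton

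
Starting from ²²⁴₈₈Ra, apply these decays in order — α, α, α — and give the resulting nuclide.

Start: (A, Z) = (224, 88).
After α: (220, 86).
After α: (216, 84).
After α: (212, 82).
Z = 82 is lead.

Pb-212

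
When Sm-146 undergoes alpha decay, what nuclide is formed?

Nd-142

Alpha decay: mass number changes by -4, atomic number by -2.
A: 146 − 4 = 142; Z: 62 − 2 = 60.
Z = 60 is neodymium, so the daughter is Nd-142.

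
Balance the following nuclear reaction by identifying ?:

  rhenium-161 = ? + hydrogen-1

W-160

Conserve mass number: 161 = A + 1, so A = 160.
Conserve atomic number: 75 = Z + 1, so Z = 74.
Z = 74 is tungsten, so the species is tungsten-160.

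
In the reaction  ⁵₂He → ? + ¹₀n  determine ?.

Conserve mass number: 5 = A + 1, so A = 4.
Conserve atomic number: 2 = Z + 0, so Z = 2.
A = 4 and Z = 2 is ⁴₂He — an alpha particle.

He-4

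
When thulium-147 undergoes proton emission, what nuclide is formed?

Er-146

Proton emission: mass number changes by -1, atomic number by -1.
A: 147 − 1 = 146; Z: 69 − 1 = 68.
Z = 68 is erbium, so the daughter is erbium-146.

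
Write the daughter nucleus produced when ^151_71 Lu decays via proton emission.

Yb-150

Proton emission: mass number changes by -1, atomic number by -1.
A: 151 − 1 = 150; Z: 71 − 1 = 70.
Z = 70 is ytterbium, so the daughter is ^150_70 Yb.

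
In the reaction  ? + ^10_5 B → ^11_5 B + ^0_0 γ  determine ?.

Conserve mass number: A + 10 = 11 + 0, so A = 1.
Conserve atomic number: Z + 5 = 5 + 0, so Z = 0.
A = 1 and Z = 0 is ^1_0 n — a neutron.

neutron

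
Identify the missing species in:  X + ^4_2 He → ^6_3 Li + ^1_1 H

He-3

Conserve mass number: A + 4 = 6 + 1, so A = 3.
Conserve atomic number: Z + 2 = 3 + 1, so Z = 2.
Z = 2 is helium, so the species is ^3_2 He.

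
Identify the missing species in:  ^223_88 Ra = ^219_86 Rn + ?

Conserve mass number: 223 = 219 + A, so A = 4.
Conserve atomic number: 88 = 86 + Z, so Z = 2.
A = 4 and Z = 2 is ^4_2 He — an alpha particle.

alpha particle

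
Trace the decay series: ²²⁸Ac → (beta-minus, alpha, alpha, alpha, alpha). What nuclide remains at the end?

Start: (A, Z) = (228, 89).
After β⁻: (228, 90).
After α: (224, 88).
After α: (220, 86).
After α: (216, 84).
After α: (212, 82).
Z = 82 is lead.

Pb-212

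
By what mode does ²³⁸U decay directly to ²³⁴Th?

ΔA = 234 − 238 = -4; ΔZ = 90 − 92 = -2.
A drops by 4 and Z drops by 2 — the signature of alpha emission.

alpha decay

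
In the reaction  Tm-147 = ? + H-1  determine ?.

Er-146

Conserve mass number: 147 = A + 1, so A = 146.
Conserve atomic number: 69 = Z + 1, so Z = 68.
Z = 68 is erbium, so the species is Er-146.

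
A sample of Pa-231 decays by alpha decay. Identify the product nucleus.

Ac-227

Alpha decay: mass number changes by -4, atomic number by -2.
A: 231 − 4 = 227; Z: 91 − 2 = 89.
Z = 89 is actinium, so the daughter is Ac-227.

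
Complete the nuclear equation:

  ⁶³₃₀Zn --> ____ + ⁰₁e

Cu-63

Conserve mass number: 63 = A + 0, so A = 63.
Conserve atomic number: 30 = Z + 1, so Z = 29.
Z = 29 is copper, so the species is ⁶³₂₉Cu.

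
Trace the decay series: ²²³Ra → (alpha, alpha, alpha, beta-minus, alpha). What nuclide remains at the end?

Start: (A, Z) = (223, 88).
After α: (219, 86).
After α: (215, 84).
After α: (211, 82).
After β⁻: (211, 83).
After α: (207, 81).
Z = 81 is thallium.

Tl-207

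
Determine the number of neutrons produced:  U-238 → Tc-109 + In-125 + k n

Conserve mass number: 238 = 109 + 125 + k, so k = 238 − 234 = 4.
Check atomic number: 92 = 43 + 49 + 0 = 92. ✓

4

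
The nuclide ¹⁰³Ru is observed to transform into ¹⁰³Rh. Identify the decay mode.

ΔA = 103 − 103 = 0; ΔZ = 45 − 44 = +1.
A is unchanged and Z rises by 1 — a neutron has become a proton (β⁻ decay).

beta-minus decay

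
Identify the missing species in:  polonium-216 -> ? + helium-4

Conserve mass number: 216 = A + 4, so A = 212.
Conserve atomic number: 84 = Z + 2, so Z = 82.
Z = 82 is lead, so the species is lead-212.

Pb-212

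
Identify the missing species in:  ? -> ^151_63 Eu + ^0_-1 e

Sm-151

Conserve mass number: A = 151 + 0, so A = 151.
Conserve atomic number: Z = 63 − 1, so Z = 62.
Z = 62 is samarium, so the species is ^151_62 Sm.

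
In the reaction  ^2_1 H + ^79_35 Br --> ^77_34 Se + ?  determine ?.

alpha particle

Conserve mass number: 2 + 79 = 77 + A, so A = 4.
Conserve atomic number: 1 + 35 = 34 + Z, so Z = 2.
A = 4 and Z = 2 is ^4_2 He — an alpha particle.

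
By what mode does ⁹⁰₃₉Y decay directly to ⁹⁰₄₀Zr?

beta-minus decay

ΔA = 90 − 90 = 0; ΔZ = 40 − 39 = +1.
A is unchanged and Z rises by 1 — a neutron has become a proton (β⁻ decay).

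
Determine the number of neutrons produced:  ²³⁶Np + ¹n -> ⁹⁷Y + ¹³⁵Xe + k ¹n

5

Conserve mass number: 237 = 97 + 135 + k, so k = 237 − 232 = 5.
Check atomic number: 93 = 39 + 54 + 0 = 93. ✓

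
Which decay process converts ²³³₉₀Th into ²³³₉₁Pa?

ΔA = 233 − 233 = 0; ΔZ = 91 − 90 = +1.
A is unchanged and Z rises by 1 — a neutron has become a proton (β⁻ decay).

beta-minus decay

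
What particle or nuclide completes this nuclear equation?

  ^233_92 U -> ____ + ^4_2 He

Conserve mass number: 233 = A + 4, so A = 229.
Conserve atomic number: 92 = Z + 2, so Z = 90.
Z = 90 is thorium, so the species is ^229_90 Th.

Th-229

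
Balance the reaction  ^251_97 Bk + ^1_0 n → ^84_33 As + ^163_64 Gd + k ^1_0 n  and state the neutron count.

Conserve mass number: 252 = 84 + 163 + k, so k = 252 − 247 = 5.
Check atomic number: 97 = 33 + 64 + 0 = 97. ✓

5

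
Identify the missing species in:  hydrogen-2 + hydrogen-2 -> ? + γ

He-4

Conserve mass number: 2 + 2 = A + 0, so A = 4.
Conserve atomic number: 1 + 1 = Z + 0, so Z = 2.
A = 4 and Z = 2 is helium-4 — an alpha particle.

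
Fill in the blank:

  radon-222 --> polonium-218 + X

alpha particle

Conserve mass number: 222 = 218 + A, so A = 4.
Conserve atomic number: 86 = 84 + Z, so Z = 2.
A = 4 and Z = 2 is helium-4 — an alpha particle.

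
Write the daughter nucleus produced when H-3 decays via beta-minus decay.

Beta-minus decay: mass number changes by +0, atomic number by +1.
A: 3 = 3; Z: 1 + 1 = 2.
Z = 2 is helium, so the daughter is He-3.

He-3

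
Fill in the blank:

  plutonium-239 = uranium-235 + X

Conserve mass number: 239 = 235 + A, so A = 4.
Conserve atomic number: 94 = 92 + Z, so Z = 2.
A = 4 and Z = 2 is helium-4 — an alpha particle.

alpha particle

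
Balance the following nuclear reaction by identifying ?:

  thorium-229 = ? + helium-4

Conserve mass number: 229 = A + 4, so A = 225.
Conserve atomic number: 90 = Z + 2, so Z = 88.
Z = 88 is radium, so the species is radium-225.

Ra-225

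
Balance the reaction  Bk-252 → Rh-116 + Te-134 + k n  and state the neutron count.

2

Conserve mass number: 252 = 116 + 134 + k, so k = 252 − 250 = 2.
Check atomic number: 97 = 45 + 52 + 0 = 97. ✓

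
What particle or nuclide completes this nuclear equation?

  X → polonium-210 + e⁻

Bi-210

Conserve mass number: A = 210 + 0, so A = 210.
Conserve atomic number: Z = 84 − 1, so Z = 83.
Z = 83 is bismuth, so the species is bismuth-210.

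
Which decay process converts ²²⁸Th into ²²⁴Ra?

ΔA = 224 − 228 = -4; ΔZ = 88 − 90 = -2.
A drops by 4 and Z drops by 2 — the signature of alpha emission.

alpha decay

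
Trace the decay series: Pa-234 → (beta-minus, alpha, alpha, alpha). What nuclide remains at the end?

Start: (A, Z) = (234, 91).
After β⁻: (234, 92).
After α: (230, 90).
After α: (226, 88).
After α: (222, 86).
Z = 86 is radon.

Rn-222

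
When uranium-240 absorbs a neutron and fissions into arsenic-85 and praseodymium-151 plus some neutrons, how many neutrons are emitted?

5

Conserve mass number: 241 = 85 + 151 + k, so k = 241 − 236 = 5.
Check atomic number: 92 = 33 + 59 + 0 = 92. ✓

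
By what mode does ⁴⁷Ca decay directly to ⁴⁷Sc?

ΔA = 47 − 47 = 0; ΔZ = 21 − 20 = +1.
A is unchanged and Z rises by 1 — a neutron has become a proton (β⁻ decay).

beta-minus decay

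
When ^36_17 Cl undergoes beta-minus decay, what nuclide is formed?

Ar-36

Beta-minus decay: mass number changes by +0, atomic number by +1.
A: 36 = 36; Z: 17 + 1 = 18.
Z = 18 is argon, so the daughter is ^36_18 Ar.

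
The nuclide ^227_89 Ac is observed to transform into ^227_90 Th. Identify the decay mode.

ΔA = 227 − 227 = 0; ΔZ = 90 − 89 = +1.
A is unchanged and Z rises by 1 — a neutron has become a proton (β⁻ decay).

beta-minus decay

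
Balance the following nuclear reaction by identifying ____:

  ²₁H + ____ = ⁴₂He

Conserve mass number: 2 + A = 4, so A = 2.
Conserve atomic number: 1 + Z = 2, so Z = 1.
A = 2 and Z = 1 is ²₁H — a deuteron.

deuteron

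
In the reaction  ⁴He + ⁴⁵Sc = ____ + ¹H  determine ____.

Ti-48

Conserve mass number: 4 + 45 = A + 1, so A = 48.
Conserve atomic number: 2 + 21 = Z + 1, so Z = 22.
Z = 22 is titanium, so the species is ⁴⁸Ti.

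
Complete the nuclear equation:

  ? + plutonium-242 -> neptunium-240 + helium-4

deuteron

Conserve mass number: A + 242 = 240 + 4, so A = 2.
Conserve atomic number: Z + 94 = 93 + 2, so Z = 1.
A = 2 and Z = 1 is hydrogen-2 — a deuteron.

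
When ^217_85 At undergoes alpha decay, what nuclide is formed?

Bi-213

Alpha decay: mass number changes by -4, atomic number by -2.
A: 217 − 4 = 213; Z: 85 − 2 = 83.
Z = 83 is bismuth, so the daughter is ^213_83 Bi.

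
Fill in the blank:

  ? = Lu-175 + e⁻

Conserve mass number: A = 175 + 0, so A = 175.
Conserve atomic number: Z = 71 − 1, so Z = 70.
Z = 70 is ytterbium, so the species is Yb-175.

Yb-175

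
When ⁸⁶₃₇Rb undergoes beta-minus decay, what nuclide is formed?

Beta-minus decay: mass number changes by +0, atomic number by +1.
A: 86 = 86; Z: 37 + 1 = 38.
Z = 38 is strontium, so the daughter is ⁸⁶₃₈Sr.

Sr-86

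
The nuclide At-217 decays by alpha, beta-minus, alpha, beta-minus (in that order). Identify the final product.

Bi-209

Start: (A, Z) = (217, 85).
After α: (213, 83).
After β⁻: (213, 84).
After α: (209, 82).
After β⁻: (209, 83).
Z = 83 is bismuth.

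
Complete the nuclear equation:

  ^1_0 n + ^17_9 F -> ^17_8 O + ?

proton

Conserve mass number: 1 + 17 = 17 + A, so A = 1.
Conserve atomic number: 0 + 9 = 8 + Z, so Z = 1.
A = 1 and Z = 1 is ^1_1 H — a proton.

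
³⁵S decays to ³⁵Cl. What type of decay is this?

beta-minus decay

ΔA = 35 − 35 = 0; ΔZ = 17 − 16 = +1.
A is unchanged and Z rises by 1 — a neutron has become a proton (β⁻ decay).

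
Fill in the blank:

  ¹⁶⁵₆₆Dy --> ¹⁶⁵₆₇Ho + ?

Conserve mass number: 165 = 165 + A, so A = 0.
Conserve atomic number: 66 = 67 + Z, so Z = -1.
A = 0 and Z = -1 is ⁰₋₁e — a beta-minus particle.

beta-minus particle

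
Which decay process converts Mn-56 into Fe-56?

ΔA = 56 − 56 = 0; ΔZ = 26 − 25 = +1.
A is unchanged and Z rises by 1 — a neutron has become a proton (β⁻ decay).

beta-minus decay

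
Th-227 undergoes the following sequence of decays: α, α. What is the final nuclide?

Start: (A, Z) = (227, 90).
After α: (223, 88).
After α: (219, 86).
Z = 86 is radon.

Rn-219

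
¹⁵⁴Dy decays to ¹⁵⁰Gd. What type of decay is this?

ΔA = 150 − 154 = -4; ΔZ = 64 − 66 = -2.
A drops by 4 and Z drops by 2 — the signature of alpha emission.

alpha decay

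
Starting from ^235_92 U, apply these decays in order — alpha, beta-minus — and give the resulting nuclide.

Pa-231

Start: (A, Z) = (235, 92).
After α: (231, 90).
After β⁻: (231, 91).
Z = 91 is protactinium.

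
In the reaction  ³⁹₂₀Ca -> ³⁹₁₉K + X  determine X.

positron

Conserve mass number: 39 = 39 + A, so A = 0.
Conserve atomic number: 20 = 19 + Z, so Z = 1.
A = 0 and Z = 1 is ⁰₁e — a positron.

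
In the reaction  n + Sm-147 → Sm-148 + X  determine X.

Conserve mass number: 1 + 147 = 148 + A, so A = 0.
Conserve atomic number: 0 + 62 = 62 + Z, so Z = 0.
A = 0 and Z = 0 is γ — a gamma ray.

gamma ray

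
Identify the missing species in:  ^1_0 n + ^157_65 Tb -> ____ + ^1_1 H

Gd-157

Conserve mass number: 1 + 157 = A + 1, so A = 157.
Conserve atomic number: 0 + 65 = Z + 1, so Z = 64.
Z = 64 is gadolinium, so the species is ^157_64 Gd.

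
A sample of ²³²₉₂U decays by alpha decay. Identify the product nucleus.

Alpha decay: mass number changes by -4, atomic number by -2.
A: 232 − 4 = 228; Z: 92 − 2 = 90.
Z = 90 is thorium, so the daughter is ²²⁸₉₀Th.

Th-228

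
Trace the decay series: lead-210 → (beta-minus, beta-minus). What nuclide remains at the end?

Po-210

Start: (A, Z) = (210, 82).
After β⁻: (210, 83).
After β⁻: (210, 84).
Z = 84 is polonium.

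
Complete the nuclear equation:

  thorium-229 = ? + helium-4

Ra-225

Conserve mass number: 229 = A + 4, so A = 225.
Conserve atomic number: 90 = Z + 2, so Z = 88.
Z = 88 is radium, so the species is radium-225.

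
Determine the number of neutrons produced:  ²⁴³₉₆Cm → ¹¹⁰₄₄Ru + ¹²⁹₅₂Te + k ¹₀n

4

Conserve mass number: 243 = 110 + 129 + k, so k = 243 − 239 = 4.
Check atomic number: 96 = 44 + 52 + 0 = 96. ✓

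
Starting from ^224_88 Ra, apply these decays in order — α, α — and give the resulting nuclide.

Po-216

Start: (A, Z) = (224, 88).
After α: (220, 86).
After α: (216, 84).
Z = 84 is polonium.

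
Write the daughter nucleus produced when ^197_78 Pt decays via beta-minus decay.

Au-197

Beta-minus decay: mass number changes by +0, atomic number by +1.
A: 197 = 197; Z: 78 + 1 = 79.
Z = 79 is gold, so the daughter is ^197_79 Au.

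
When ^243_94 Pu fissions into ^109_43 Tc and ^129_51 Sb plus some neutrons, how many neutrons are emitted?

Conserve mass number: 243 = 109 + 129 + k, so k = 243 − 238 = 5.
Check atomic number: 94 = 43 + 51 + 0 = 94. ✓

5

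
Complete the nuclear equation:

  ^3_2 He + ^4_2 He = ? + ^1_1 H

Li-6

Conserve mass number: 3 + 4 = A + 1, so A = 6.
Conserve atomic number: 2 + 2 = Z + 1, so Z = 3.
Z = 3 is lithium, so the species is ^6_3 Li.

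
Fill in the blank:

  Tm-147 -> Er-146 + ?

Conserve mass number: 147 = 146 + A, so A = 1.
Conserve atomic number: 69 = 68 + Z, so Z = 1.
A = 1 and Z = 1 is H-1 — a proton.

proton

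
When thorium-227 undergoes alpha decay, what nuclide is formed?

Ra-223

Alpha decay: mass number changes by -4, atomic number by -2.
A: 227 − 4 = 223; Z: 90 − 2 = 88.
Z = 88 is radium, so the daughter is radium-223.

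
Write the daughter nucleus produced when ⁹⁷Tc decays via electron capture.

Electron capture: mass number changes by +0, atomic number by -1.
A: 97 = 97; Z: 43 − 1 = 42.
Z = 42 is molybdenum, so the daughter is ⁹⁷Mo.

Mo-97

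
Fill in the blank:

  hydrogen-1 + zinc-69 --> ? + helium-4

Conserve mass number: 1 + 69 = A + 4, so A = 66.
Conserve atomic number: 1 + 30 = Z + 2, so Z = 29.
Z = 29 is copper, so the species is copper-66.

Cu-66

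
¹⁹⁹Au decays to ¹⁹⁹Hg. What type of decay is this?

beta-minus decay

ΔA = 199 − 199 = 0; ΔZ = 80 − 79 = +1.
A is unchanged and Z rises by 1 — a neutron has become a proton (β⁻ decay).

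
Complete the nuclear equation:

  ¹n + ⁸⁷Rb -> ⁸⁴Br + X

Conserve mass number: 1 + 87 = 84 + A, so A = 4.
Conserve atomic number: 0 + 37 = 35 + Z, so Z = 2.
A = 4 and Z = 2 is ⁴He — an alpha particle.

alpha particle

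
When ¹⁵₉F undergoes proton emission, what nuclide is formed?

O-14

Proton emission: mass number changes by -1, atomic number by -1.
A: 15 − 1 = 14; Z: 9 − 1 = 8.
Z = 8 is oxygen, so the daughter is ¹⁴₈O.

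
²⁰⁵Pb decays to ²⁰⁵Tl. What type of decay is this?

beta-plus decay or electron capture

ΔA = 205 − 205 = 0; ΔZ = 81 − 82 = -1.
A is unchanged and Z drops by 1 — a proton has become a neutron (β⁺ emission or electron capture).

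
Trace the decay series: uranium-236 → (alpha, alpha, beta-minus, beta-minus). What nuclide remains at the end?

Th-228

Start: (A, Z) = (236, 92).
After α: (232, 90).
After α: (228, 88).
After β⁻: (228, 89).
After β⁻: (228, 90).
Z = 90 is thorium.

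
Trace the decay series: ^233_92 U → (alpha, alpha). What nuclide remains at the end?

Ra-225

Start: (A, Z) = (233, 92).
After α: (229, 90).
After α: (225, 88).
Z = 88 is radium.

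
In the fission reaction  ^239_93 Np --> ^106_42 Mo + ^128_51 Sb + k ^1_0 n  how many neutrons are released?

Conserve mass number: 239 = 106 + 128 + k, so k = 239 − 234 = 5.
Check atomic number: 93 = 42 + 51 + 0 = 93. ✓

5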